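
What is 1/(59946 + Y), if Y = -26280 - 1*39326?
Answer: -1/5660 ≈ -0.00017668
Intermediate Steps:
Y = -65606 (Y = -26280 - 39326 = -65606)
1/(59946 + Y) = 1/(59946 - 65606) = 1/(-5660) = -1/5660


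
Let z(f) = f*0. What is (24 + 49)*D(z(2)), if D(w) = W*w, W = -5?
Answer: 0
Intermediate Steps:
z(f) = 0
D(w) = -5*w
(24 + 49)*D(z(2)) = (24 + 49)*(-5*0) = 73*0 = 0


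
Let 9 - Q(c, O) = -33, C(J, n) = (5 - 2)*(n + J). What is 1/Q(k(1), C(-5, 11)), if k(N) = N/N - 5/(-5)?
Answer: 1/42 ≈ 0.023810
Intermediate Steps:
k(N) = 2 (k(N) = 1 - 5*(-⅕) = 1 + 1 = 2)
C(J, n) = 3*J + 3*n (C(J, n) = 3*(J + n) = 3*J + 3*n)
Q(c, O) = 42 (Q(c, O) = 9 - 1*(-33) = 9 + 33 = 42)
1/Q(k(1), C(-5, 11)) = 1/42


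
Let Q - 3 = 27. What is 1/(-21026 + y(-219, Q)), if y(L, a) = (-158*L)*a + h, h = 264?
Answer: 1/1017298 ≈ 9.8300e-7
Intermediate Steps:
Q = 30 (Q = 3 + 27 = 30)
y(L, a) = 264 - 158*L*a (y(L, a) = (-158*L)*a + 264 = -158*L*a + 264 = 264 - 158*L*a)
1/(-21026 + y(-219, Q)) = 1/(-21026 + (264 - 158*(-219)*30)) = 1/(-21026 + (264 + 1038060)) = 1/(-21026 + 1038324) = 1/1017298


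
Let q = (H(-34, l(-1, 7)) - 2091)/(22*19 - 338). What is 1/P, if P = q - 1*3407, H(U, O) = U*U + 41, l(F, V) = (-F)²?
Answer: -40/136727 ≈ -0.00029255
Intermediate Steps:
l(F, V) = F²
H(U, O) = 41 + U² (H(U, O) = U² + 41 = 41 + U²)
q = -447/40 (q = ((41 + (-34)²) - 2091)/(22*19 - 338) = ((41 + 1156) - 2091)/(418 - 338) = (1197 - 2091)/80 = -894*1/80 = -447/40 ≈ -11.175)
P = -136727/40 (P = -447/40 - 1*3407 = -447/40 - 3407 = -136727/40 ≈ -3418.2)
1/P = 1/(-136727/40) = -40/136727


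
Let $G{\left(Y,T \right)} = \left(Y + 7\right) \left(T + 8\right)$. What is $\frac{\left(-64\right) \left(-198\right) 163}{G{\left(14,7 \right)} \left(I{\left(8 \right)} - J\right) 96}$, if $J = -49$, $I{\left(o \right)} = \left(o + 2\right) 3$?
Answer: $\frac{7172}{8295} \approx 0.86462$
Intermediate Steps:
$I{\left(o \right)} = 6 + 3 o$ ($I{\left(o \right)} = \left(2 + o\right) 3 = 6 + 3 o$)
$G{\left(Y,T \right)} = \left(7 + Y\right) \left(8 + T\right)$
$\frac{\left(-64\right) \left(-198\right) 163}{G{\left(14,7 \right)} \left(I{\left(8 \right)} - J\right) 96} = \frac{\left(-64\right) \left(-198\right) 163}{\left(56 + 7 \cdot 7 + 8 \cdot 14 + 7 \cdot 14\right) \left(\left(6 + 3 \cdot 8\right) - -49\right) 96} = \frac{12672 \cdot 163}{\left(56 + 49 + 112 + 98\right) \left(\left(6 + 24\right) + 49\right) 96} = \frac{2065536}{315 \left(30 + 49\right) 96} = \frac{2065536}{315 \cdot 79 \cdot 96} = \frac{2065536}{24885 \cdot 96} = \frac{2065536}{2388960} = 2065536 \cdot \frac{1}{2388960} = \frac{7172}{8295}$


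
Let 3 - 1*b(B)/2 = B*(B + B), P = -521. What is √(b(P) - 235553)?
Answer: I*√1321311 ≈ 1149.5*I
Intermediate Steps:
b(B) = 6 - 4*B² (b(B) = 6 - 2*B*(B + B) = 6 - 2*B*2*B = 6 - 4*B²)
√(b(P) - 235553) = √((6 - 4*(-521)²) - 235553) = √((6 - 4*271441) - 235553) = √((6 - 1085764) - 235553) = √(-1085758 - 235553) = √(-1321311) = I*√1321311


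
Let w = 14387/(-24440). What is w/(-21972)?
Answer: 14387/536995680 ≈ 2.6792e-5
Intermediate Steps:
w = -14387/24440 (w = 14387*(-1/24440) = -14387/24440 ≈ -0.58867)
w/(-21972) = -14387/24440/(-21972) = -14387/24440*(-1/21972) = 14387/536995680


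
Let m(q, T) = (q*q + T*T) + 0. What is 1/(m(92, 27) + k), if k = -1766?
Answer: 1/7427 ≈ 0.00013464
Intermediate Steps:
m(q, T) = T**2 + q**2 (m(q, T) = (q**2 + T**2) + 0 = (T**2 + q**2) + 0 = T**2 + q**2)
1/(m(92, 27) + k) = 1/((27**2 + 92**2) - 1766) = 1/((729 + 8464) - 1766) = 1/(9193 - 1766) = 1/7427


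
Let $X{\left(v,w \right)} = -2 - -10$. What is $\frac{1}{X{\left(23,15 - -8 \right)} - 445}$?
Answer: $- \frac{1}{437} \approx -0.0022883$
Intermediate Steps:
$X{\left(v,w \right)} = 8$ ($X{\left(v,w \right)} = -2 + 10 = 8$)
$\frac{1}{X{\left(23,15 - -8 \right)} - 445} = \frac{1}{8 - 445} = \frac{1}{-437} = - \frac{1}{437}$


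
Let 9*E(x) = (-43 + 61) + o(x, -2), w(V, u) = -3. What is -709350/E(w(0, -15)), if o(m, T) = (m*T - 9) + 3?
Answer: -354675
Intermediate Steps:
o(m, T) = -6 + T*m (o(m, T) = (T*m - 9) + 3 = (-9 + T*m) + 3 = -6 + T*m)
E(x) = 4/3 - 2*x/9 (E(x) = ((-43 + 61) + (-6 - 2*x))/9 = (18 + (-6 - 2*x))/9 = (12 - 2*x)/9 = 4/3 - 2*x/9)
-709350/E(w(0, -15)) = -709350/(4/3 - 2/9*(-3)) = -709350/(4/3 + ⅔) = -709350/2 = -709350*½ = -354675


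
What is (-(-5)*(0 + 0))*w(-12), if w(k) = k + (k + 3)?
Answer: 0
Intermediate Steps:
w(k) = 3 + 2*k (w(k) = k + (3 + k) = 3 + 2*k)
(-(-5)*(0 + 0))*w(-12) = (-(-5)*(0 + 0))*(3 + 2*(-12)) = (-(-5)*0)*(3 - 24) = -1*0*(-21) = 0*(-21) = 0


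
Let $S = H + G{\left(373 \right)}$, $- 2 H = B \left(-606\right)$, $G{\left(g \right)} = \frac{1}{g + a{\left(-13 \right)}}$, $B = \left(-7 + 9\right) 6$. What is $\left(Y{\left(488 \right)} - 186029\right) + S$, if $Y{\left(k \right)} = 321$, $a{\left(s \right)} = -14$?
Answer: $- \frac{65363847}{359} \approx -1.8207 \cdot 10^{5}$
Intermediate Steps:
$B = 12$ ($B = 2 \cdot 6 = 12$)
$G{\left(g \right)} = \frac{1}{-14 + g}$ ($G{\left(g \right)} = \frac{1}{g - 14} = \frac{1}{-14 + g}$)
$H = 3636$ ($H = - \frac{12 \left(-606\right)}{2} = \left(- \frac{1}{2}\right) \left(-7272\right) = 3636$)
$S = \frac{1305325}{359}$ ($S = 3636 + \frac{1}{-14 + 373} = 3636 + \frac{1}{359} = \frac{1305325}{359} \approx 3636.0$)
$\left(Y{\left(488 \right)} - 186029\right) + S = \left(321 - 186029\right) + \frac{1305325}{359} = -185708 + \frac{1305325}{359} = - \frac{65363847}{359}$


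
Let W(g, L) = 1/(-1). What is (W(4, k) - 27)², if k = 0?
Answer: 784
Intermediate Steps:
W(g, L) = -1
(W(4, k) - 27)² = (-1 - 27)² = (-28)² = 784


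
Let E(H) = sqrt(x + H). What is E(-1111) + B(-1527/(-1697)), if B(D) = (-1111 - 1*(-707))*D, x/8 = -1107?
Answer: -616908/1697 + I*sqrt(9967) ≈ -363.53 + 99.835*I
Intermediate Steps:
x = -8856 (x = 8*(-1107) = -8856)
E(H) = sqrt(-8856 + H)
B(D) = -404*D (B(D) = (-1111 + 707)*D = -404*D)
E(-1111) + B(-1527/(-1697)) = sqrt(-8856 - 1111) - (-616908)/(-1697) = sqrt(-9967) - (-616908)*(-1)/1697 = I*sqrt(9967) - 404*1527/1697 = I*sqrt(9967) - 616908/1697 = -616908/1697 + I*sqrt(9967)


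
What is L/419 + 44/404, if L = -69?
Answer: -2360/42319 ≈ -0.055767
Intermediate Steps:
L/419 + 44/404 = -69/419 + 44/404 = -69*1/419 + 44*(1/404) = -69/419 + 11/101 = -2360/42319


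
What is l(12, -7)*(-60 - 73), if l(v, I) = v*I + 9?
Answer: 9975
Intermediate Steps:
l(v, I) = 9 + I*v (l(v, I) = I*v + 9 = 9 + I*v)
l(12, -7)*(-60 - 73) = (9 - 7*12)*(-60 - 73) = (9 - 84)*(-133) = -75*(-133) = 9975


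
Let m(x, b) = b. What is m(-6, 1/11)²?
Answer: 1/121 ≈ 0.0082645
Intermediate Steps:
m(-6, 1/11)² = (1/11)² = 1/121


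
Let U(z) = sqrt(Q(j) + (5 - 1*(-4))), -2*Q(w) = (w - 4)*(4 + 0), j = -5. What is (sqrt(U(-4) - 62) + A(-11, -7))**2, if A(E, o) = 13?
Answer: (13 + I*sqrt(62 - 3*sqrt(3)))**2 ≈ 112.2 + 195.96*I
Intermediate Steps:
Q(w) = 8 - 2*w (Q(w) = -(w - 4)*(4 + 0)/2 = -(-4 + w)*4/2 = -(-16 + 4*w)/2 = 8 - 2*w)
U(z) = 3*sqrt(3) (U(z) = sqrt((8 - 2*(-5)) + (5 - 1*(-4))) = sqrt((8 + 10) + (5 + 4)) = sqrt(18 + 9) = sqrt(27) = 3*sqrt(3))
(sqrt(U(-4) - 62) + A(-11, -7))**2 = (sqrt(3*sqrt(3) - 62) + 13)**2 = (sqrt(-62 + 3*sqrt(3)) + 13)**2 = (13 + sqrt(-62 + 3*sqrt(3)))**2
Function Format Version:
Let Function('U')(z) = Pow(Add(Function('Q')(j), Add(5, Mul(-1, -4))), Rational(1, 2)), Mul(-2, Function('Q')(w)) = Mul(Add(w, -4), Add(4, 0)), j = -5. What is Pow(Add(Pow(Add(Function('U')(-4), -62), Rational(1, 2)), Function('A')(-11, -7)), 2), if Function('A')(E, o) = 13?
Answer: Pow(Add(13, Mul(I, Pow(Add(62, Mul(-3, Pow(3, Rational(1, 2)))), Rational(1, 2)))), 2) ≈ Add(112.20, Mul(195.96, I))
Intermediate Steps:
Function('Q')(w) = Add(8, Mul(-2, w)) (Function('Q')(w) = Mul(Rational(-1, 2), Mul(Add(w, -4), Add(4, 0))) = Mul(Rational(-1, 2), Mul(Add(-4, w), 4)) = Mul(Rational(-1, 2), Add(-16, Mul(4, w))) = Add(8, Mul(-2, w)))
Function('U')(z) = Mul(3, Pow(3, Rational(1, 2))) (Function('U')(z) = Pow(Add(Add(8, Mul(-2, -5)), Add(5, Mul(-1, -4))), Rational(1, 2)) = Pow(Add(Add(8, 10), Add(5, 4)), Rational(1, 2)) = Pow(Add(18, 9), Rational(1, 2)) = Pow(27, Rational(1, 2)) = Mul(3, Pow(3, Rational(1, 2))))
Pow(Add(Pow(Add(Function('U')(-4), -62), Rational(1, 2)), Function('A')(-11, -7)), 2) = Pow(Add(Pow(Add(Mul(3, Pow(3, Rational(1, 2))), -62), Rational(1, 2)), 13), 2) = Pow(Add(Pow(Add(-62, Mul(3, Pow(3, Rational(1, 2)))), Rational(1, 2)), 13), 2) = Pow(Add(13, Pow(Add(-62, Mul(3, Pow(3, Rational(1, 2)))), Rational(1, 2))), 2)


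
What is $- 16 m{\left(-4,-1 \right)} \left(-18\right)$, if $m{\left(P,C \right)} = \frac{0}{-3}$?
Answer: $0$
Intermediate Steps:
$m{\left(P,C \right)} = 0$ ($m{\left(P,C \right)} = 0 \left(- \frac{1}{3}\right) = 0$)
$- 16 m{\left(-4,-1 \right)} \left(-18\right) = \left(-16\right) 0 \left(-18\right) = 0 \left(-18\right) = 0$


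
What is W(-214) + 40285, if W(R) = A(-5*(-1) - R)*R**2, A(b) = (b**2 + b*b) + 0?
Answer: 4392884197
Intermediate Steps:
A(b) = 2*b**2 (A(b) = (b**2 + b**2) + 0 = 2*b**2 + 0 = 2*b**2)
W(R) = 2*R**2*(5 - R)**2 (W(R) = (2*(-5*(-1) - R)**2)*R**2 = (2*(5 - R)**2)*R**2 = 2*R**2*(5 - R)**2)
W(-214) + 40285 = 2*(-214)**2*(-5 - 214)**2 + 40285 = 2*45796*(-219)**2 + 40285 = 2*45796*47961 + 40285 = 4392843912 + 40285 = 4392884197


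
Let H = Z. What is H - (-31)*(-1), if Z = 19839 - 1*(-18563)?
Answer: 38371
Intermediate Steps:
Z = 38402 (Z = 19839 + 18563 = 38402)
H = 38402
H - (-31)*(-1) = 38402 - (-31)*(-1) = 38402 - 1*31 = 38402 - 31 = 38371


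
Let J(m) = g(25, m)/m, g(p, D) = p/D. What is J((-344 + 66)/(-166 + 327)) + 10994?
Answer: 850308321/77284 ≈ 11002.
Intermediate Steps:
J(m) = 25/m² (J(m) = (25/m)/m = 25/m²)
J((-344 + 66)/(-166 + 327)) + 10994 = 25/((-344 + 66)/(-166 + 327))² + 10994 = 25/(-278/161)² + 10994 = 25*(25921/77284) + 10994 = 648025/77284 + 10994 = 850308321/77284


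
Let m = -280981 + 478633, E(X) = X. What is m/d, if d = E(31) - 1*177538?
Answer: -65884/59169 ≈ -1.1135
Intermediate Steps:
d = -177507 (d = 31 - 1*177538 = 31 - 177538 = -177507)
m = 197652
m/d = 197652/(-177507) = 197652*(-1/177507) = -65884/59169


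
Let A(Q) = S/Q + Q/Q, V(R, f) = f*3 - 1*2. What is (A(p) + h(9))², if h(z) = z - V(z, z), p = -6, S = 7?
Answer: 9409/36 ≈ 261.36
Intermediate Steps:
V(R, f) = -2 + 3*f (V(R, f) = 3*f - 2 = -2 + 3*f)
h(z) = 2 - 2*z (h(z) = z - (-2 + 3*z) = z + (2 - 3*z) = 2 - 2*z)
A(Q) = 1 + 7/Q (A(Q) = 7/Q + Q/Q = 7/Q + 1 = 1 + 7/Q)
(A(p) + h(9))² = ((7 - 6)/(-6) + (2 - 2*9))² = (-⅙*1 + (2 - 18))² = (-⅙ - 16)² = (-97/6)² = 9409/36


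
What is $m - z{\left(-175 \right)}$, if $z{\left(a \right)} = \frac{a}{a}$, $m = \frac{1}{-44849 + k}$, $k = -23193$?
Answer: $- \frac{68043}{68042} \approx -1.0$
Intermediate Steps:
$m = - \frac{1}{68042}$ ($m = \frac{1}{-44849 - 23193} = \frac{1}{-68042} = - \frac{1}{68042} \approx -1.4697 \cdot 10^{-5}$)
$z{\left(a \right)} = 1$
$m - z{\left(-175 \right)} = - \frac{1}{68042} - 1 = - \frac{68043}{68042}$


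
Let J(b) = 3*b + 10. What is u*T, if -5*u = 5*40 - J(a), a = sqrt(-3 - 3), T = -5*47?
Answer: 8930 - 141*I*sqrt(6) ≈ 8930.0 - 345.38*I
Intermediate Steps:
T = -235
a = I*sqrt(6) (a = sqrt(-6) = I*sqrt(6) ≈ 2.4495*I)
J(b) = 10 + 3*b
u = -38 + 3*I*sqrt(6)/5 (u = -(5*40 - (10 + 3*(I*sqrt(6))))/5 = -(200 - (10 + 3*I*sqrt(6)))/5 = -(200 + (-10 - 3*I*sqrt(6)))/5 = -(190 - 3*I*sqrt(6))/5 = -38 + 3*I*sqrt(6)/5 ≈ -38.0 + 1.4697*I)
u*T = (-38 + 3*I*sqrt(6)/5)*(-235) = 8930 - 141*I*sqrt(6)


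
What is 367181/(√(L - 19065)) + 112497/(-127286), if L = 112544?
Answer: -112497/127286 + 367181*√93479/93479 ≈ 1200.1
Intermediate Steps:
367181/(√(L - 19065)) + 112497/(-127286) = 367181/(√(112544 - 19065)) + 112497/(-127286) = 367181/(√93479) + 112497*(-1/127286) = 367181*(√93479/93479) - 112497/127286 = 367181*√93479/93479 - 112497/127286 = -112497/127286 + 367181*√93479/93479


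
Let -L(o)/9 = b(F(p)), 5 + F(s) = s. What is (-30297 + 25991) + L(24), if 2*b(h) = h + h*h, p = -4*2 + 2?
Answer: -4801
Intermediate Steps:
p = -6 (p = -8 + 2 = -6)
F(s) = -5 + s
b(h) = h/2 + h²/2 (b(h) = (h + h*h)/2 = (h + h²)/2 = h/2 + h²/2)
L(o) = -495 (L(o) = -9*(-5 - 6)*(1 + (-5 - 6))/2 = -9*(-11)*(1 - 11)/2 = -9*(-11)*(-10)/2 = -9*55 = -495)
(-30297 + 25991) + L(24) = (-30297 + 25991) - 495 = -4306 - 495 = -4801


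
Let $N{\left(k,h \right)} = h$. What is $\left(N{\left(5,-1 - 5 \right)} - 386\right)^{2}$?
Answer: $153664$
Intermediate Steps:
$\left(N{\left(5,-1 - 5 \right)} - 386\right)^{2} = \left(\left(-1 - 5\right) - 386\right)^{2} = \left(-6 - 386\right)^{2} = \left(-392\right)^{2} = 153664$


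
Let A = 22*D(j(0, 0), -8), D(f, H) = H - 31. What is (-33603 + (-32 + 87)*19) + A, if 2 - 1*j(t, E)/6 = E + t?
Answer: -33416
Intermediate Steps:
j(t, E) = 12 - 6*E - 6*t (j(t, E) = 12 - 6*(E + t) = 12 + (-6*E - 6*t) = 12 - 6*E - 6*t)
D(f, H) = -31 + H
A = -858 (A = 22*(-31 - 8) = 22*(-39) = -858)
(-33603 + (-32 + 87)*19) + A = (-33603 + (-32 + 87)*19) - 858 = (-33603 + 55*19) - 858 = (-33603 + 1045) - 858 = -32558 - 858 = -33416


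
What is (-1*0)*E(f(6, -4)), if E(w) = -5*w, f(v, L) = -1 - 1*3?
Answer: 0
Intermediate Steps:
f(v, L) = -4 (f(v, L) = -1 - 3 = -4)
(-1*0)*E(f(6, -4)) = (-1*0)*(-5*(-4)) = 0*20 = 0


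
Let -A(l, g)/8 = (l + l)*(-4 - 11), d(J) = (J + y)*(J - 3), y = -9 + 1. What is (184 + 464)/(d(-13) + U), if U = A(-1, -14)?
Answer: 27/4 ≈ 6.7500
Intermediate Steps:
y = -8
d(J) = (-8 + J)*(-3 + J) (d(J) = (J - 8)*(J - 3) = (-8 + J)*(-3 + J))
A(l, g) = 240*l (A(l, g) = -8*(l + l)*(-4 - 11) = -8*2*l*(-15) = -(-240)*l = 240*l)
U = -240 (U = 240*(-1) = -240)
(184 + 464)/(d(-13) + U) = (184 + 464)/((24 + (-13)² - 11*(-13)) - 240) = 648/((24 + 169 + 143) - 240) = 648/(336 - 240) = 648/96 = 648*(1/96) = 27/4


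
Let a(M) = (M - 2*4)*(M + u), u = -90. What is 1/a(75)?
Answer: -1/1005 ≈ -0.00099503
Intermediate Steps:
a(M) = (-90 + M)*(-8 + M) (a(M) = (M - 2*4)*(M - 90) = (M - 8)*(-90 + M) = (-8 + M)*(-90 + M) = (-90 + M)*(-8 + M))
1/a(75) = 1/(720 + 75² - 98*75) = 1/(720 + 5625 - 7350) = 1/(-1005) = -1/1005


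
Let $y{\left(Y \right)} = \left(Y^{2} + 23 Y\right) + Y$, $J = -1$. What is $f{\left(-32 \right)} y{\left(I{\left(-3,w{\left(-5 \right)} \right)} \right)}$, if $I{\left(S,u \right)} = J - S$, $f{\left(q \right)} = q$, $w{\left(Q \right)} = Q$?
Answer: $-1664$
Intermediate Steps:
$I{\left(S,u \right)} = -1 - S$
$y{\left(Y \right)} = Y^{2} + 24 Y$
$f{\left(-32 \right)} y{\left(I{\left(-3,w{\left(-5 \right)} \right)} \right)} = - 32 \left(-1 - -3\right) \left(24 - -2\right) = - 32 \left(-1 + 3\right) \left(24 + \left(-1 + 3\right)\right) = - 32 \cdot 2 \left(24 + 2\right) = - 32 \cdot 2 \cdot 26 = \left(-32\right) 52 = -1664$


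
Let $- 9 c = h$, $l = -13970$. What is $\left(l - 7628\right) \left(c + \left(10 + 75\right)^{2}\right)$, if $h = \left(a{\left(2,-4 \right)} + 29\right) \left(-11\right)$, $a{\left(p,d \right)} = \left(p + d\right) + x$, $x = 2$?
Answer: $- \frac{1411299712}{9} \approx -1.5681 \cdot 10^{8}$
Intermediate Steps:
$a{\left(p,d \right)} = 2 + d + p$ ($a{\left(p,d \right)} = \left(p + d\right) + 2 = \left(d + p\right) + 2 = 2 + d + p$)
$h = -319$ ($h = \left(\left(2 - 4 + 2\right) + 29\right) \left(-11\right) = \left(0 + 29\right) \left(-11\right) = 29 \left(-11\right) = -319$)
$c = \frac{319}{9}$ ($c = \left(- \frac{1}{9}\right) \left(-319\right) = \frac{319}{9} \approx 35.444$)
$\left(l - 7628\right) \left(c + \left(10 + 75\right)^{2}\right) = \left(-13970 - 7628\right) \left(\frac{319}{9} + \left(10 + 75\right)^{2}\right) = - 21598 \left(\frac{319}{9} + 85^{2}\right) = - 21598 \left(\frac{319}{9} + 7225\right) = \left(-21598\right) \frac{65344}{9} = - \frac{1411299712}{9}$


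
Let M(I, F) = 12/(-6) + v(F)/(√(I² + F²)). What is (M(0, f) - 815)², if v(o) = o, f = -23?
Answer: 669124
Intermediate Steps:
M(I, F) = -2 + F/√(F² + I²) (M(I, F) = 12/(-6) + F/(√(I² + F²)) = 12*(-⅙) + F/(√(F² + I²)) = -2 + F/√(F² + I²))
(M(0, f) - 815)² = ((-2 - 23/√((-23)² + 0²)) - 815)² = ((-2 - 23/√(529 + 0)) - 815)² = ((-2 - 23/√529) - 815)² = ((-2 - 23*1/23) - 815)² = ((-2 - 1) - 815)² = (-3 - 815)² = (-818)² = 669124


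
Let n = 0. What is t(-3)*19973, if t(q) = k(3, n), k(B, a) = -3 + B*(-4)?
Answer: -299595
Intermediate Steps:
k(B, a) = -3 - 4*B
t(q) = -15 (t(q) = -3 - 4*3 = -3 - 12 = -15)
t(-3)*19973 = -15*19973 = -299595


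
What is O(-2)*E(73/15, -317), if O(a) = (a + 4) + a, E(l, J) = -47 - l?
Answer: 0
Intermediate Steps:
O(a) = 4 + 2*a (O(a) = (4 + a) + a = 4 + 2*a)
O(-2)*E(73/15, -317) = (4 + 2*(-2))*(-47 - 73/15) = (4 - 4)*(-47 - 73/15) = 0*(-47 - 1*73/15) = 0*(-47 - 73/15) = 0*(-778/15) = 0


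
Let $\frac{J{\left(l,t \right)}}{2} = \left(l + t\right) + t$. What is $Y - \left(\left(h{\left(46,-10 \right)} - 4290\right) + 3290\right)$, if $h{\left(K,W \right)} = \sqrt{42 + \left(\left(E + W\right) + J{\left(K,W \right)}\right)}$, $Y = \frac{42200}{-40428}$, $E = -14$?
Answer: $\frac{10096450}{10107} - \sqrt{70} \approx 990.59$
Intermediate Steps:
$Y = - \frac{10550}{10107}$ ($Y = 42200 \left(- \frac{1}{40428}\right) = - \frac{10550}{10107} \approx -1.0438$)
$J{\left(l,t \right)} = 2 l + 4 t$ ($J{\left(l,t \right)} = 2 \left(\left(l + t\right) + t\right) = 2 \left(l + 2 t\right) = 2 l + 4 t$)
$h{\left(K,W \right)} = \sqrt{28 + 2 K + 5 W}$ ($h{\left(K,W \right)} = \sqrt{42 + \left(\left(-14 + W\right) + \left(2 K + 4 W\right)\right)} = \sqrt{42 + \left(-14 + 2 K + 5 W\right)} = \sqrt{28 + 2 K + 5 W}$)
$Y - \left(\left(h{\left(46,-10 \right)} - 4290\right) + 3290\right) = - \frac{10550}{10107} - \left(\left(\sqrt{28 + 2 \cdot 46 + 5 \left(-10\right)} - 4290\right) + 3290\right) = - \frac{10550}{10107} - \left(\left(\sqrt{28 + 92 - 50} - 4290\right) + 3290\right) = - \frac{10550}{10107} - \left(\left(\sqrt{70} - 4290\right) + 3290\right) = - \frac{10550}{10107} - \left(\left(-4290 + \sqrt{70}\right) + 3290\right) = - \frac{10550}{10107} - \left(-1000 + \sqrt{70}\right) = - \frac{10550}{10107} + \left(1000 - \sqrt{70}\right) = \frac{10096450}{10107} - \sqrt{70}$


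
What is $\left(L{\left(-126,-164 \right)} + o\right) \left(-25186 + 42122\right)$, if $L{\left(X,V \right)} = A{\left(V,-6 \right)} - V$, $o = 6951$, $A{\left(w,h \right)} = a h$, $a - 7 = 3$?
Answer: $119483480$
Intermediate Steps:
$a = 10$ ($a = 7 + 3 = 10$)
$A{\left(w,h \right)} = 10 h$
$L{\left(X,V \right)} = -60 - V$ ($L{\left(X,V \right)} = 10 \left(-6\right) - V = -60 - V$)
$\left(L{\left(-126,-164 \right)} + o\right) \left(-25186 + 42122\right) = \left(\left(-60 - -164\right) + 6951\right) \left(-25186 + 42122\right) = \left(\left(-60 + 164\right) + 6951\right) 16936 = \left(104 + 6951\right) 16936 = 7055 \cdot 16936 = 119483480$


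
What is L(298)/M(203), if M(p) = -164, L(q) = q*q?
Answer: -22201/41 ≈ -541.49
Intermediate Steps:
L(q) = q²
L(298)/M(203) = 298²/(-164) = 88804*(-1/164) = -22201/41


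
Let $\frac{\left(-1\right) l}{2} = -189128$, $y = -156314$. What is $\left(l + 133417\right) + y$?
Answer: $355359$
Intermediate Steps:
$l = 378256$ ($l = \left(-2\right) \left(-189128\right) = 378256$)
$\left(l + 133417\right) + y = \left(378256 + 133417\right) - 156314 = 511673 - 156314 = 355359$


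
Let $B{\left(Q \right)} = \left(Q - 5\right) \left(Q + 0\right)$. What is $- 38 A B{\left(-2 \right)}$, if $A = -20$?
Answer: $10640$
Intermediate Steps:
$B{\left(Q \right)} = Q \left(-5 + Q\right)$ ($B{\left(Q \right)} = \left(-5 + Q\right) Q = Q \left(-5 + Q\right)$)
$- 38 A B{\left(-2 \right)} = \left(-38\right) \left(-20\right) \left(- 2 \left(-5 - 2\right)\right) = 760 \left(\left(-2\right) \left(-7\right)\right) = 760 \cdot 14 = 10640$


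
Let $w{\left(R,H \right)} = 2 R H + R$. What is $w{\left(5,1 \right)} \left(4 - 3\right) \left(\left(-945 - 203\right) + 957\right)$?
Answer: $-2865$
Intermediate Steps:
$w{\left(R,H \right)} = R + 2 H R$ ($w{\left(R,H \right)} = 2 H R + R = R + 2 H R$)
$w{\left(5,1 \right)} \left(4 - 3\right) \left(\left(-945 - 203\right) + 957\right) = 5 \left(1 + 2 \cdot 1\right) \left(4 - 3\right) \left(\left(-945 - 203\right) + 957\right) = 5 \left(1 + 2\right) 1 \left(-1148 + 957\right) = 5 \cdot 3 \cdot 1 \left(-191\right) = 15 \cdot 1 \left(-191\right) = 15 \left(-191\right) = -2865$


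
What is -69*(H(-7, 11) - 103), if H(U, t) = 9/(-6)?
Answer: 14421/2 ≈ 7210.5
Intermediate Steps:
H(U, t) = -3/2 (H(U, t) = 9*(-⅙) = -3/2)
-69*(H(-7, 11) - 103) = -69*(-3/2 - 103) = -69*(-209/2) = 14421/2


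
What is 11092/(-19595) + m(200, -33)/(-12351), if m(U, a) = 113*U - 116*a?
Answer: -654853952/242017845 ≈ -2.7058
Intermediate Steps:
m(U, a) = -116*a + 113*U
11092/(-19595) + m(200, -33)/(-12351) = 11092/(-19595) + (-116*(-33) + 113*200)/(-12351) = 11092*(-1/19595) + (3828 + 22600)*(-1/12351) = -11092/19595 + 26428*(-1/12351) = -11092/19595 - 26428/12351 = -654853952/242017845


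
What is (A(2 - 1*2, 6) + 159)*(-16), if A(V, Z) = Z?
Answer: -2640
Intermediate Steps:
(A(2 - 1*2, 6) + 159)*(-16) = (6 + 159)*(-16) = 165*(-16) = -2640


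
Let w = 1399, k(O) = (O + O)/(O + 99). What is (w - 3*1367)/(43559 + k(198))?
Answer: -8106/130681 ≈ -0.062029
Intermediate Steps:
k(O) = 2*O/(99 + O) (k(O) = (2*O)/(99 + O) = 2*O/(99 + O))
(w - 3*1367)/(43559 + k(198)) = (1399 - 3*1367)/(43559 + 2*198/(99 + 198)) = (1399 - 4101)/(43559 + 2*198/297) = -2702/(43559 + 2*198*(1/297)) = -2702/(43559 + 4/3) = -2702/130681/3 = -2702*3/130681 = -8106/130681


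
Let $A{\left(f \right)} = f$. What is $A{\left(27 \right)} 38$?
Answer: $1026$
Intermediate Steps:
$A{\left(27 \right)} 38 = 27 \cdot 38 = 1026$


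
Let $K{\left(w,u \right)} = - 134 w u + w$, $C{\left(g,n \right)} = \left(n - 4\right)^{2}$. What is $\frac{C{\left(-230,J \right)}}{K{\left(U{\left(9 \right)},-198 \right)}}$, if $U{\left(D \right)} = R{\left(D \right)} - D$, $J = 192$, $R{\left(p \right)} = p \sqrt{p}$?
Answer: $\frac{17672}{238797} \approx 0.074004$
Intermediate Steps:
$R{\left(p \right)} = p^{\frac{3}{2}}$
$U{\left(D \right)} = D^{\frac{3}{2}} - D$
$C{\left(g,n \right)} = \left(-4 + n\right)^{2}$
$K{\left(w,u \right)} = w - 134 u w$ ($K{\left(w,u \right)} = - 134 u w + w = w - 134 u w$)
$\frac{C{\left(-230,J \right)}}{K{\left(U{\left(9 \right)},-198 \right)}} = \frac{\left(-4 + 192\right)^{2}}{\left(9^{\frac{3}{2}} - 9\right) \left(1 - -26532\right)} = \frac{188^{2}}{\left(27 - 9\right) \left(1 + 26532\right)} = \frac{35344}{18 \cdot 26533} = \frac{35344}{477594} = 35344 \cdot \frac{1}{477594} = \frac{17672}{238797}$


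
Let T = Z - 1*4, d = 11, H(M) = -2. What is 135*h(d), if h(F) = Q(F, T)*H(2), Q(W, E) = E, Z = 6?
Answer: -540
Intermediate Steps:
T = 2 (T = 6 - 1*4 = 6 - 4 = 2)
h(F) = -4 (h(F) = 2*(-2) = -4)
135*h(d) = 135*(-4) = -540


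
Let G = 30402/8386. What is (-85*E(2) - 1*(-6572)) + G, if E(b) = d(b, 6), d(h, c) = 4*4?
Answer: 21869117/4193 ≈ 5215.6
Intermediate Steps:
d(h, c) = 16
E(b) = 16
G = 15201/4193 (G = 30402*(1/8386) = 15201/4193 ≈ 3.6253)
(-85*E(2) - 1*(-6572)) + G = (-85*16 - 1*(-6572)) + 15201/4193 = (-1360 + 6572) + 15201/4193 = 5212 + 15201/4193 = 21869117/4193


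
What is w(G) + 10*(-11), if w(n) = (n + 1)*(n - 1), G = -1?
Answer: -110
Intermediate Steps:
w(n) = (1 + n)*(-1 + n)
w(G) + 10*(-11) = (-1 + (-1)²) + 10*(-11) = (-1 + 1) - 110 = 0 - 110 = -110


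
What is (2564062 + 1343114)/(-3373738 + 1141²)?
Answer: -1302392/690619 ≈ -1.8858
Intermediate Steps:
(2564062 + 1343114)/(-3373738 + 1141²) = 3907176/(-3373738 + 1301881) = 3907176/(-2071857) = 3907176*(-1/2071857) = -1302392/690619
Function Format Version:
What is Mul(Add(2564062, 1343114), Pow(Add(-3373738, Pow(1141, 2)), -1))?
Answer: Rational(-1302392, 690619) ≈ -1.8858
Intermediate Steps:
Mul(Add(2564062, 1343114), Pow(Add(-3373738, Pow(1141, 2)), -1)) = Mul(3907176, Pow(Add(-3373738, 1301881), -1)) = Mul(3907176, Pow(-2071857, -1)) = Mul(3907176, Rational(-1, 2071857)) = Rational(-1302392, 690619)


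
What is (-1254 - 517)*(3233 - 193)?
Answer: -5383840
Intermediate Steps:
(-1254 - 517)*(3233 - 193) = -1771*3040 = -5383840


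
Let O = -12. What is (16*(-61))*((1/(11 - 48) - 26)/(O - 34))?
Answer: -469944/851 ≈ -552.23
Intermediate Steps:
(16*(-61))*((1/(11 - 48) - 26)/(O - 34)) = (16*(-61))*((1/(11 - 48) - 26)/(-12 - 34)) = -976*(1/(-37) - 26)/(-46) = -976*(-1/37 - 26)*(-1)/46 = -(-939888)*(-1)/(37*46) = -976*963/1702 = -469944/851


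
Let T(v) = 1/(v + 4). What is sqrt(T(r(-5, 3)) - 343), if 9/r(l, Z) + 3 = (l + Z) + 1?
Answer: I*sqrt(16779)/7 ≈ 18.505*I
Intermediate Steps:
r(l, Z) = 9/(-2 + Z + l) (r(l, Z) = 9/(-3 + ((l + Z) + 1)) = 9/(-3 + ((Z + l) + 1)) = 9/(-3 + (1 + Z + l)) = 9/(-2 + Z + l))
T(v) = 1/(4 + v)
sqrt(T(r(-5, 3)) - 343) = sqrt(1/(4 + 9/(-2 + 3 - 5)) - 343) = sqrt(1/(4 + 9/(-4)) - 343) = sqrt(1/(4 + 9*(-1/4)) - 343) = sqrt(1/(4 - 9/4) - 343) = sqrt(1/(7/4) - 343) = sqrt(4/7 - 343) = sqrt(-2397/7) = I*sqrt(16779)/7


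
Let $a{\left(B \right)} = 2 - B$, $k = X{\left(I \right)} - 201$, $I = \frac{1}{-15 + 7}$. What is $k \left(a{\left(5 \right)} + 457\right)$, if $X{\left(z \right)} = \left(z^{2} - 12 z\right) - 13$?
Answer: $- \frac{3086973}{32} \approx -96468.0$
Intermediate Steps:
$I = - \frac{1}{8}$ ($I = \frac{1}{-8} = - \frac{1}{8} \approx -0.125$)
$X{\left(z \right)} = -13 + z^{2} - 12 z$
$k = - \frac{13599}{64}$ ($k = \left(-13 + \left(- \frac{1}{8}\right)^{2} - - \frac{3}{2}\right) - 201 = \left(-13 + \frac{1}{64} + \frac{3}{2}\right) - 201 = - \frac{735}{64} - 201 = - \frac{13599}{64} \approx -212.48$)
$k \left(a{\left(5 \right)} + 457\right) = - \frac{13599 \left(\left(2 - 5\right) + 457\right)}{64} = - \frac{13599 \left(-3 + 457\right)}{64} = \left(- \frac{13599}{64}\right) 454 = - \frac{3086973}{32}$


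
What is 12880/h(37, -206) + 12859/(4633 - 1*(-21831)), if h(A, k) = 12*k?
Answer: -38633609/8177376 ≈ -4.7244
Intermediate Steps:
12880/h(37, -206) + 12859/(4633 - 1*(-21831)) = 12880/((12*(-206))) + 12859/(4633 - 1*(-21831)) = 12880/(-2472) + 12859/(4633 + 21831) = 12880*(-1/2472) + 12859/26464 = -1610/309 + 12859*(1/26464) = -1610/309 + 12859/26464 = -38633609/8177376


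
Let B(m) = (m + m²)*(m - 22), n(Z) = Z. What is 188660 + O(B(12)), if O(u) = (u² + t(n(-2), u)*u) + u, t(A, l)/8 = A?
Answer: 2645660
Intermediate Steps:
t(A, l) = 8*A
B(m) = (-22 + m)*(m + m²) (B(m) = (m + m²)*(-22 + m) = (-22 + m)*(m + m²))
O(u) = u² - 15*u (O(u) = (u² + (8*(-2))*u) + u = (u² - 16*u) + u = u² - 15*u)
188660 + O(B(12)) = 188660 + (12*(-22 + 12² - 21*12))*(-15 + 12*(-22 + 12² - 21*12)) = 188660 + (12*(-22 + 144 - 252))*(-15 + 12*(-22 + 144 - 252)) = 188660 + (12*(-130))*(-15 + 12*(-130)) = 188660 - 1560*(-15 - 1560) = 188660 - 1560*(-1575) = 188660 + 2457000 = 2645660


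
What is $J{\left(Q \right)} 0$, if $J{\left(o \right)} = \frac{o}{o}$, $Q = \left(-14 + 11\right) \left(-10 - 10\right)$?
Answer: $0$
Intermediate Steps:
$Q = 60$ ($Q = \left(-3\right) \left(-20\right) = 60$)
$J{\left(o \right)} = 1$
$J{\left(Q \right)} 0 = 1 \cdot 0 = 0$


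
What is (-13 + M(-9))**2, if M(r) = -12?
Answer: 625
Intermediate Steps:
(-13 + M(-9))**2 = (-13 - 12)**2 = (-25)**2 = 625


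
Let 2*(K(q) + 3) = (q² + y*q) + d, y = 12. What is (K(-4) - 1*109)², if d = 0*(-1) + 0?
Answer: 16384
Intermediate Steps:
d = 0 (d = 0 + 0 = 0)
K(q) = -3 + q²/2 + 6*q (K(q) = -3 + ((q² + 12*q) + 0)/2 = -3 + (q² + 12*q)/2 = -3 + (q²/2 + 6*q) = -3 + q²/2 + 6*q)
(K(-4) - 1*109)² = ((-3 + (½)*(-4)² + 6*(-4)) - 1*109)² = ((-3 + (½)*16 - 24) - 109)² = ((-3 + 8 - 24) - 109)² = (-19 - 109)² = (-128)² = 16384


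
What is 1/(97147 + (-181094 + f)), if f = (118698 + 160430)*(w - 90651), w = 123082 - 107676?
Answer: -1/21003070307 ≈ -4.7612e-11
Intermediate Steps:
w = 15406
f = -21002986360 (f = (118698 + 160430)*(15406 - 90651) = 279128*(-75245) = -21002986360)
1/(97147 + (-181094 + f)) = 1/(97147 + (-181094 - 21002986360)) = 1/(97147 - 21003167454) = 1/(-21003070307) = -1/21003070307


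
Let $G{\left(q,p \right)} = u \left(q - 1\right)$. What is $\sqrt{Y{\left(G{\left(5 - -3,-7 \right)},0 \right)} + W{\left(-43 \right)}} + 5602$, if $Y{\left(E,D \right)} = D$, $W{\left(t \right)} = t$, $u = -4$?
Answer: $5602 + i \sqrt{43} \approx 5602.0 + 6.5574 i$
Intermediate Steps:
$G{\left(q,p \right)} = 4 - 4 q$ ($G{\left(q,p \right)} = - 4 \left(q - 1\right) = - 4 \left(-1 + q\right) = 4 - 4 q$)
$\sqrt{Y{\left(G{\left(5 - -3,-7 \right)},0 \right)} + W{\left(-43 \right)}} + 5602 = \sqrt{0 - 43} + 5602 = \sqrt{-43} + 5602 = i \sqrt{43} + 5602 = 5602 + i \sqrt{43}$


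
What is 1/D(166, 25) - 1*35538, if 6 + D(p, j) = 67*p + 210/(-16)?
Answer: -3156591766/88823 ≈ -35538.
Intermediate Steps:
D(p, j) = -153/8 + 67*p (D(p, j) = -6 + (67*p + 210/(-16)) = -6 + (67*p + 210*(-1/16)) = -6 + (67*p - 105/8) = -6 + (-105/8 + 67*p) = -153/8 + 67*p)
1/D(166, 25) - 1*35538 = 1/(-153/8 + 67*166) - 1*35538 = 1/(-153/8 + 11122) - 35538 = 1/(88823/8) - 35538 = 8/88823 - 35538 = -3156591766/88823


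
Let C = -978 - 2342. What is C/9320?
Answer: -83/233 ≈ -0.35622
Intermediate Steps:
C = -3320
C/9320 = -3320/9320 = -3320*1/9320 = -83/233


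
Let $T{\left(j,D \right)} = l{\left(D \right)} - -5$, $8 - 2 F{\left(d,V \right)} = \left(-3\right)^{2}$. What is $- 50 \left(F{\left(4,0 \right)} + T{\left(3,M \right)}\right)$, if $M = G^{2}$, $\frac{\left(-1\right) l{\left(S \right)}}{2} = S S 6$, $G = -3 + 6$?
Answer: $48375$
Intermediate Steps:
$G = 3$
$l{\left(S \right)} = - 12 S^{2}$ ($l{\left(S \right)} = - 2 S S 6 = - 2 S^{2} \cdot 6 = - 2 \cdot 6 S^{2} = - 12 S^{2}$)
$F{\left(d,V \right)} = - \frac{1}{2}$ ($F{\left(d,V \right)} = 4 - \frac{\left(-3\right)^{2}}{2} = 4 - \frac{9}{2} = - \frac{1}{2}$)
$M = 9$ ($M = 3^{2} = 9$)
$T{\left(j,D \right)} = 5 - 12 D^{2}$ ($T{\left(j,D \right)} = - 12 D^{2} - -5 = - 12 D^{2} + 5 = 5 - 12 D^{2}$)
$- 50 \left(F{\left(4,0 \right)} + T{\left(3,M \right)}\right) = - 50 \left(- \frac{1}{2} + \left(5 - 12 \cdot 9^{2}\right)\right) = - 50 \left(- \frac{1}{2} + \left(5 - 972\right)\right) = - 50 \left(- \frac{1}{2} - 967\right) = \left(-50\right) \left(- \frac{1935}{2}\right) = 48375$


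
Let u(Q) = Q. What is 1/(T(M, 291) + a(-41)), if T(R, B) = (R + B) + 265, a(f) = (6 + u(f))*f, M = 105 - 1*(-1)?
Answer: 1/2097 ≈ 0.00047687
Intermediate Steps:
M = 106 (M = 105 + 1 = 106)
a(f) = f*(6 + f) (a(f) = (6 + f)*f = f*(6 + f))
T(R, B) = 265 + B + R (T(R, B) = (B + R) + 265 = 265 + B + R)
1/(T(M, 291) + a(-41)) = 1/((265 + 291 + 106) - 41*(6 - 41)) = 1/(662 - 41*(-35)) = 1/(662 + 1435) = 1/2097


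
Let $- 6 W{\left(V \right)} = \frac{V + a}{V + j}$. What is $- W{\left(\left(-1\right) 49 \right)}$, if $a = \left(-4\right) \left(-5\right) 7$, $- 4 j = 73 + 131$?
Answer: $- \frac{91}{600} \approx -0.15167$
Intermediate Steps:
$j = -51$ ($j = - \frac{73 + 131}{4} = \left(- \frac{1}{4}\right) 204 = -51$)
$a = 140$ ($a = 20 \cdot 7 = 140$)
$W{\left(V \right)} = - \frac{140 + V}{6 \left(-51 + V\right)}$ ($W{\left(V \right)} = - \frac{\left(V + 140\right) \frac{1}{V - 51}}{6} = - \frac{\left(140 + V\right) \frac{1}{-51 + V}}{6} = - \frac{\frac{1}{-51 + V} \left(140 + V\right)}{6} = - \frac{140 + V}{6 \left(-51 + V\right)}$)
$- W{\left(\left(-1\right) 49 \right)} = - \frac{-140 - \left(-1\right) 49}{6 \left(-51 - 49\right)} = - \frac{-140 - -49}{6 \left(-51 - 49\right)} = - \frac{-140 + 49}{6 \left(-100\right)} = - \frac{\left(-1\right) \left(-91\right)}{6 \cdot 100} = \left(-1\right) \frac{91}{600} = - \frac{91}{600}$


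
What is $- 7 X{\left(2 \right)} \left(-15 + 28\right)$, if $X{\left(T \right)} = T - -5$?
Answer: $-637$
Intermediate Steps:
$X{\left(T \right)} = 5 + T$ ($X{\left(T \right)} = T + 5 = 5 + T$)
$- 7 X{\left(2 \right)} \left(-15 + 28\right) = - 7 \left(5 + 2\right) \left(-15 + 28\right) = - 7 \cdot 7 \cdot 13 = \left(-7\right) 91 = -637$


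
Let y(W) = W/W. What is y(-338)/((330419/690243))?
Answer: 690243/330419 ≈ 2.0890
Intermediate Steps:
y(W) = 1
y(-338)/((330419/690243)) = 1/(330419/690243) = 1*(690243/330419) = 690243/330419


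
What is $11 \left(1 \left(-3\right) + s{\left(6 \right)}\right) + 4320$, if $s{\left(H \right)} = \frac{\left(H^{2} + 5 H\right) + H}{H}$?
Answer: $4419$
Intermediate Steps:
$s{\left(H \right)} = \frac{H^{2} + 6 H}{H}$
$11 \left(1 \left(-3\right) + s{\left(6 \right)}\right) + 4320 = 11 \left(1 \left(-3\right) + \left(6 + 6\right)\right) + 4320 = 11 \left(-3 + 12\right) + 4320 = 11 \cdot 9 + 4320 = 99 + 4320 = 4419$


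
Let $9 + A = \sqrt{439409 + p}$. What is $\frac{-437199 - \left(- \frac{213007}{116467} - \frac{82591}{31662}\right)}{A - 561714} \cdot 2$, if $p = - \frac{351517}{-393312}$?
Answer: $\frac{2328005265181883508262880}{1495549570404870690927607} + \frac{32243782359940300 \sqrt{169935547046430}}{228819084271945215711923871} \approx 1.5585$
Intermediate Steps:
$p = \frac{351517}{393312}$ ($p = \left(-351517\right) \left(- \frac{1}{393312}\right) = \frac{351517}{393312} \approx 0.89374$)
$A = -9 + \frac{5 \sqrt{169935547046430}}{98328}$ ($A = -9 + \sqrt{439409 + \frac{351517}{393312}} = -9 + \sqrt{\frac{172825184125}{393312}} = -9 + \frac{5 \sqrt{169935547046430}}{98328} \approx 653.88$)
$\frac{-437199 - \left(- \frac{213007}{116467} - \frac{82591}{31662}\right)}{A - 561714} \cdot 2 = \frac{-437199 - \left(- \frac{213007}{116467} - \frac{82591}{31662}\right)}{\left(-9 + \frac{5 \sqrt{169935547046430}}{98328}\right) - 561714} \cdot 2 = \frac{-437199 - - \frac{16363353631}{3687578154}}{-561723 + \frac{5 \sqrt{169935547046430}}{98328}} \cdot 2 = \frac{-437199 + \left(\frac{82591}{31662} + \frac{213007}{116467}\right)}{-561723 + \frac{5 \sqrt{169935547046430}}{98328}} \cdot 2 = \frac{-437199 + \frac{16363353631}{3687578154}}{-561723 + \frac{5 \sqrt{169935547046430}}{98328}} \cdot 2 = - \frac{1612189117997015}{3687578154 \left(-561723 + \frac{5 \sqrt{169935547046430}}{98328}\right)} 2 = - \frac{1612189117997015}{1843789077 \left(-561723 + \frac{5 \sqrt{169935547046430}}{98328}\right)}$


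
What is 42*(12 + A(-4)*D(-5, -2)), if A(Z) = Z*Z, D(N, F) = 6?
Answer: 4536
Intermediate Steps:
A(Z) = Z**2
42*(12 + A(-4)*D(-5, -2)) = 42*(12 + (-4)**2*6) = 42*(12 + 16*6) = 42*(12 + 96) = 42*108 = 4536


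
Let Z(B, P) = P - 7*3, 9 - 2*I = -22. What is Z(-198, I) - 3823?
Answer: -7657/2 ≈ -3828.5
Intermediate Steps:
I = 31/2 (I = 9/2 - ½*(-22) = 9/2 + 11 = 31/2 ≈ 15.500)
Z(B, P) = -21 + P (Z(B, P) = P - 21 = -21 + P)
Z(-198, I) - 3823 = (-21 + 31/2) - 3823 = -11/2 - 3823 = -7657/2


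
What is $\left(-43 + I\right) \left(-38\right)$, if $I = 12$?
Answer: $1178$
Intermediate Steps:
$\left(-43 + I\right) \left(-38\right) = \left(-43 + 12\right) \left(-38\right) = \left(-31\right) \left(-38\right) = 1178$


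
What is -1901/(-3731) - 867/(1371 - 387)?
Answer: -11091/29848 ≈ -0.37158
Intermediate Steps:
-1901/(-3731) - 867/(1371 - 387) = -1901*(-1/3731) - 867/984 = 1901/3731 - 867*1/984 = 1901/3731 - 289/328 = -11091/29848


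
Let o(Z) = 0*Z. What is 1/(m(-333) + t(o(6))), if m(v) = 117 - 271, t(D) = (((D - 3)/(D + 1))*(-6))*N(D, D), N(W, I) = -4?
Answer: -1/226 ≈ -0.0044248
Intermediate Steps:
o(Z) = 0
t(D) = 24*(-3 + D)/(1 + D) (t(D) = (((D - 3)/(D + 1))*(-6))*(-4) = (((-3 + D)/(1 + D))*(-6))*(-4) = -6*(-3 + D)/(1 + D)*(-4) = 24*(-3 + D)/(1 + D))
m(v) = -154
1/(m(-333) + t(o(6))) = 1/(-154 + 24*(-3 + 0)/(1 + 0)) = 1/(-154 + 24*(-3)/1) = 1/(-154 + 24*1*(-3)) = 1/(-154 - 72) = 1/(-226) = -1/226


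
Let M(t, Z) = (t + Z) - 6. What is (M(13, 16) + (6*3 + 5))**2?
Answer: 2116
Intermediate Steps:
M(t, Z) = -6 + Z + t (M(t, Z) = (Z + t) - 6 = -6 + Z + t)
(M(13, 16) + (6*3 + 5))**2 = ((-6 + 16 + 13) + (6*3 + 5))**2 = (23 + (18 + 5))**2 = (23 + 23)**2 = 46**2 = 2116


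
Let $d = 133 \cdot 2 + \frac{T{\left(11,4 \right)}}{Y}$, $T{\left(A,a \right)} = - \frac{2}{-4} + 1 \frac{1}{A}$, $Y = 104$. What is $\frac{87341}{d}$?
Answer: $\frac{15372016}{46817} \approx 328.34$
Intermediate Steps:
$T{\left(A,a \right)} = \frac{1}{2} + \frac{1}{A}$ ($T{\left(A,a \right)} = \left(-2\right) \left(- \frac{1}{4}\right) + \frac{1}{A} = \frac{1}{2} + \frac{1}{A}$)
$d = \frac{46817}{176}$ ($d = 133 \cdot 2 + \frac{\frac{1}{2} \cdot \frac{1}{11} \left(2 + 11\right)}{104} = 266 + \frac{1}{2} \cdot \frac{1}{11} \cdot 13 \cdot \frac{1}{104} = 266 + \frac{13}{22} \cdot \frac{1}{104} = 266 + \frac{1}{176} = \frac{46817}{176} \approx 266.01$)
$\frac{87341}{d} = \frac{87341}{\frac{46817}{176}} = 87341 \cdot \frac{176}{46817} = \frac{15372016}{46817}$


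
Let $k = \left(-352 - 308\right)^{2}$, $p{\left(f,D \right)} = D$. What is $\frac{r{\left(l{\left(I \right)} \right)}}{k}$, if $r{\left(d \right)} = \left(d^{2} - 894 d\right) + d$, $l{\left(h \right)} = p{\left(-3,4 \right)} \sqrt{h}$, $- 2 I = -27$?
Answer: $\frac{3}{6050} - \frac{893 \sqrt{6}}{72600} \approx -0.029634$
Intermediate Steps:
$I = \frac{27}{2}$ ($I = \left(- \frac{1}{2}\right) \left(-27\right) = \frac{27}{2} \approx 13.5$)
$l{\left(h \right)} = 4 \sqrt{h}$
$k = 435600$ ($k = \left(-660\right)^{2} = 435600$)
$r{\left(d \right)} = d^{2} - 893 d$
$\frac{r{\left(l{\left(I \right)} \right)}}{k} = \frac{4 \sqrt{\frac{27}{2}} \left(-893 + 4 \sqrt{\frac{27}{2}}\right)}{435600} = 4 \frac{3 \sqrt{6}}{2} \left(-893 + 4 \frac{3 \sqrt{6}}{2}\right) \frac{1}{435600} = 6 \sqrt{6} \left(-893 + 6 \sqrt{6}\right) \frac{1}{435600} = \frac{\sqrt{6} \left(-893 + 6 \sqrt{6}\right)}{72600}$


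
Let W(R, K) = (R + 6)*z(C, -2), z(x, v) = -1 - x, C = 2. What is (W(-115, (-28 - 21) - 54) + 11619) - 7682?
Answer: 4264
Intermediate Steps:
W(R, K) = -18 - 3*R (W(R, K) = (R + 6)*(-1 - 1*2) = (6 + R)*(-1 - 2) = (6 + R)*(-3) = -18 - 3*R)
(W(-115, (-28 - 21) - 54) + 11619) - 7682 = ((-18 - 3*(-115)) + 11619) - 7682 = ((-18 + 345) + 11619) - 7682 = (327 + 11619) - 7682 = 11946 - 7682 = 4264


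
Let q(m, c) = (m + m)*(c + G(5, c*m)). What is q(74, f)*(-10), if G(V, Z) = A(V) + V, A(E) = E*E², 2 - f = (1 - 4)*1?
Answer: -199800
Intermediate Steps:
f = 5 (f = 2 - (1 - 4) = 2 - (-3) = 2 - 1*(-3) = 2 + 3 = 5)
A(E) = E³
G(V, Z) = V + V³ (G(V, Z) = V³ + V = V + V³)
q(m, c) = 2*m*(130 + c) (q(m, c) = (m + m)*(c + (5 + 5³)) = (2*m)*(c + (5 + 125)) = (2*m)*(c + 130) = (2*m)*(130 + c) = 2*m*(130 + c))
q(74, f)*(-10) = (2*74*(130 + 5))*(-10) = (2*74*135)*(-10) = 19980*(-10) = -199800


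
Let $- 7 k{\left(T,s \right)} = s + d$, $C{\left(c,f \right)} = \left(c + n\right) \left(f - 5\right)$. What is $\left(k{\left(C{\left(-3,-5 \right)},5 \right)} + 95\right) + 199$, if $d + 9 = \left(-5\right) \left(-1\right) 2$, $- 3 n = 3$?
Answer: $\frac{2052}{7} \approx 293.14$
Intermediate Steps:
$n = -1$ ($n = \left(- \frac{1}{3}\right) 3 = -1$)
$C{\left(c,f \right)} = \left(-1 + c\right) \left(-5 + f\right)$ ($C{\left(c,f \right)} = \left(c - 1\right) \left(f - 5\right) = \left(-1 + c\right) \left(-5 + f\right)$)
$d = 1$ ($d = -9 + \left(-5\right) \left(-1\right) 2 = -9 + 5 \cdot 2 = -9 + 10 = 1$)
$k{\left(T,s \right)} = - \frac{1}{7} - \frac{s}{7}$ ($k{\left(T,s \right)} = - \frac{s + 1}{7} = - \frac{1 + s}{7} = - \frac{1}{7} - \frac{s}{7}$)
$\left(k{\left(C{\left(-3,-5 \right)},5 \right)} + 95\right) + 199 = \left(\left(- \frac{1}{7} - \frac{5}{7}\right) + 95\right) + 199 = \left(- \frac{6}{7} + 95\right) + 199 = \frac{659}{7} + 199 = \frac{2052}{7}$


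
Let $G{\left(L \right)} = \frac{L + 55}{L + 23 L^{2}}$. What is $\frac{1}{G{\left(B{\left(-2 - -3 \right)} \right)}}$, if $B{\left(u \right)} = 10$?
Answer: $\frac{462}{13} \approx 35.538$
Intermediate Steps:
$G{\left(L \right)} = \frac{55 + L}{L + 23 L^{2}}$
$\frac{1}{G{\left(B{\left(-2 - -3 \right)} \right)}} = \frac{1}{\frac{1}{10} \frac{1}{1 + 23 \cdot 10} \left(55 + 10\right)} = \frac{1}{\frac{1}{10} \frac{1}{1 + 230} \cdot 65} = \frac{1}{\frac{1}{10} \cdot \frac{1}{231} \cdot 65} = \frac{1}{\frac{13}{462}} = \frac{462}{13}$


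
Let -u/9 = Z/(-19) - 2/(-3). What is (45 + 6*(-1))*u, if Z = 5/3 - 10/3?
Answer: -5031/19 ≈ -264.79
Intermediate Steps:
Z = -5/3 (Z = 5*(⅓) - 10*⅓ = 5/3 - 10/3 = -5/3 ≈ -1.6667)
u = -129/19 (u = -9*(-5/3/(-19) - 2/(-3)) = -9*(-5/3*(-1/19) - 2*(-⅓)) = -9*(5/57 + ⅔) = -9*43/57 = -129/19 ≈ -6.7895)
(45 + 6*(-1))*u = (45 + 6*(-1))*(-129/19) = (45 - 6)*(-129/19) = 39*(-129/19) = -5031/19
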